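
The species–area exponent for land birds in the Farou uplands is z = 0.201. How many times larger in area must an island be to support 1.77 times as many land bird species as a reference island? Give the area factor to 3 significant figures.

17.1

(A₂/A₁)^0.201 = 1.77, so A₂/A₁ = 1.77^(1/0.201) = 1.77^4.975
ln(A₂/A₁) = ln 1.77 / 0.201 = 0.5710 / 0.201 = 2.8407
A₂/A₁ = e^2.8407 ≈ 17.13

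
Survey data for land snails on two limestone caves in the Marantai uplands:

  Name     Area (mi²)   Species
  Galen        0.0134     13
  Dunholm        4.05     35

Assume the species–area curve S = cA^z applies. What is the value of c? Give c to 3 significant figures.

27.5

z = ln(S₂/S₁) / ln(A₂/A₁) = ln(35/13) / ln(4.05/0.0134) = 0.9904 / 5.7112 = 0.1734
c = S₁ / A₁^z = 13 / 0.0134^0.1734 = 13 / 0.4734 = 27.46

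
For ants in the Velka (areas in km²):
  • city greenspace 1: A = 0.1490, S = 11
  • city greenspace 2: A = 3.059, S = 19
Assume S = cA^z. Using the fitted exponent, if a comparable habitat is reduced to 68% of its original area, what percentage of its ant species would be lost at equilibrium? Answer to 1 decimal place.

z = ln(19/11) / ln(3.059/0.149) = 0.5465 / 3.0219 = 0.1809
S_new/S_old = (A_new/A_old)^z = 0.68^0.1809 = exp(0.1809 × -0.3857) = 0.9326
Fraction lost = 1 − 0.9326 = 0.06737

6.7%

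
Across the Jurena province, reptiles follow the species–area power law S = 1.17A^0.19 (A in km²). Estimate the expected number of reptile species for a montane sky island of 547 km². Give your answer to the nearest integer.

4 species

S = 1.17 × 547^0.19
ln S = ln 1.17 + 0.19 × ln 547 = 0.1570 + 0.19 × 6.3044 = 1.3548
S = e^1.3548 ≈ 3.876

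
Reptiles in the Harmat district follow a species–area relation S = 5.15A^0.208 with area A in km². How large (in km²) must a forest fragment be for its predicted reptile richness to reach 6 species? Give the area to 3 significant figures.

6 = 5.15 × A^0.208  ⇒  A^0.208 = 6/5.15 = 1.165
ln A = ln(1.165) / 0.208 = 0.1528 / 0.208 = 0.7344
A = e^0.7344 ≈ 2.084 km²

2.08 km²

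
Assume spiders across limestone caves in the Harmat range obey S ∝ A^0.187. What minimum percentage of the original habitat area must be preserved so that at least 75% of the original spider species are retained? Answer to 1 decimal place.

Need (A_new/A_old)^0.187 = 0.75, so A_new/A_old = 0.75^(1/0.187) = 0.75^5.348
ln(A_new/A_old) = ln 0.75 / 0.187 = -0.2877 / 0.187 = -1.5384
A_new/A_old = e^-1.5384 ≈ 0.2147

21.5%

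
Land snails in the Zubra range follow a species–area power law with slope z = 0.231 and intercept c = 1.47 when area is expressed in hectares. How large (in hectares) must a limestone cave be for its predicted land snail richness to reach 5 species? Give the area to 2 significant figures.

5 = 1.47 × A^0.231  ⇒  A^0.231 = 5/1.47 = 3.401
ln A = ln(3.401) / 0.231 = 1.2242 / 0.231 = 5.2995
A = e^5.2995 ≈ 200.2 hectares

200 hectares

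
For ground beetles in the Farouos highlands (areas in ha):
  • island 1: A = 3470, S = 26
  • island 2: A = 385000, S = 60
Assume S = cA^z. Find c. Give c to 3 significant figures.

z = ln(S₂/S₁) / ln(A₂/A₁) = ln(60/26) / ln(385000/3470) = 0.8362 / 4.7091 = 0.1776
c = S₁ / A₁^z = 26 / 3470^0.1776 = 26 / 4.253 = 6.113

6.11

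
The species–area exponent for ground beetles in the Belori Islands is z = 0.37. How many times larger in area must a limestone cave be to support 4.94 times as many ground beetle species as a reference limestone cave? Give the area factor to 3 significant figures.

(A₂/A₁)^0.37 = 4.94, so A₂/A₁ = 4.94^(1/0.37) = 4.94^2.703
ln(A₂/A₁) = ln 4.94 / 0.37 = 1.5974 / 0.37 = 4.3172
A₂/A₁ = e^4.3172 ≈ 74.98

75.0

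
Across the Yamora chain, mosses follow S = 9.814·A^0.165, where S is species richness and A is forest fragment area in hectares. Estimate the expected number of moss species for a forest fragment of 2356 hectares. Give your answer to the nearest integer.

S = 9.814 × 2356^0.165 = 9.814 × 3.601 ≈ 35.34

35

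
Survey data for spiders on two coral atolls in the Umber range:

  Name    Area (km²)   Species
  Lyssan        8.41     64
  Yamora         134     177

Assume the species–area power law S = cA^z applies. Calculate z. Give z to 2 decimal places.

0.37

Taking logs: ln S = ln c + z ln A, so z = (ln S₂ − ln S₁)/(ln A₂ − ln A₁).
z = ln(177/64) / ln(134/8.41) = ln(2.766) / ln(15.93) = 1.0173 / 2.7684 = 0.3675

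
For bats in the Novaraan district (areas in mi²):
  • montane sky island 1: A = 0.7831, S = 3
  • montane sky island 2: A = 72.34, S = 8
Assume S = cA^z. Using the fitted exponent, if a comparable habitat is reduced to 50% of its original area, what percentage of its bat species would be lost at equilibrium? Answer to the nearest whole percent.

14%

z = ln(8/3) / ln(72.34/0.7831) = 0.9808 / 4.5259 = 0.2167
S_new/S_old = (A_new/A_old)^z = 0.5^0.2167 = exp(0.2167 × -0.6931) = 0.8605
Fraction lost = 1 − 0.8605 = 0.1395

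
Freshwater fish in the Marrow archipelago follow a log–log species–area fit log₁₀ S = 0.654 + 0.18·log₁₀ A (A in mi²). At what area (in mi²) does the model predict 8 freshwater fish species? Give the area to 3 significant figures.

24.2 mi²

8 = 4.508 × A^0.18  ⇒  A^0.18 = 8/4.508 = 1.775
ln A = ln(1.775) / 0.18 = 0.5736 / 0.18 = 3.1864
A = e^3.1864 ≈ 24.2 mi²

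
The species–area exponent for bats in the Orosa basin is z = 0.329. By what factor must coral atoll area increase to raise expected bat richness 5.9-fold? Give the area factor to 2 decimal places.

(A₂/A₁)^0.329 = 5.9, so A₂/A₁ = 5.9^(1/0.329) = 5.9^3.04
ln(A₂/A₁) = ln 5.9 / 0.329 = 1.7750 / 0.329 = 5.3950
A₂/A₁ = e^5.3950 ≈ 220.3

220.30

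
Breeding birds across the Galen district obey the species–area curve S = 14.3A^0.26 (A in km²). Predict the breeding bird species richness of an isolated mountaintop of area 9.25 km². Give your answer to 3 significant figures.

25.5

S = 14.3 × 9.25^0.26 = 14.3 × 1.783 ≈ 25.5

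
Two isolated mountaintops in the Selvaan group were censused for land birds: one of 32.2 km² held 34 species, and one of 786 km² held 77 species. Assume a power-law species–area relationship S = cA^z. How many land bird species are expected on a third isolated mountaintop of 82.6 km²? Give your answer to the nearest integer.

z = ln(77/34) / ln(786/32.2) = 0.8174 / 3.1950 = 0.2559
c = 34 / 32.2^0.2559 = 34 / 2.431 = 13.99
S₃ = 13.99 × 82.6^0.2559 = 13.99 × 3.094 ≈ 43.27

43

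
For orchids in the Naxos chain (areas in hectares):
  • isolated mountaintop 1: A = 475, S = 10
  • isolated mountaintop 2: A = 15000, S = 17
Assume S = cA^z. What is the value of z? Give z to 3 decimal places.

0.154

Taking logs: ln S = ln c + z ln A, so z = (ln S₂ − ln S₁)/(ln A₂ − ln A₁).
z = ln(17/10) / ln(15000/475) = ln(1.7) / ln(31.58) = 0.5306 / 3.4525 = 0.1537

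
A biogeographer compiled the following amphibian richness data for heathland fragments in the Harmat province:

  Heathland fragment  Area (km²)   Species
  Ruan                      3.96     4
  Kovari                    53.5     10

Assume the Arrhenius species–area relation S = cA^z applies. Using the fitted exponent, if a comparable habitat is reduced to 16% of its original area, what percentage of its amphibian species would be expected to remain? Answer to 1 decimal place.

z = ln(10/4) / ln(53.5/3.96) = 0.9163 / 2.6034 = 0.3520
S_new/S_old = (A_new/A_old)^z = 0.16^0.3520 = exp(0.3520 × -1.8326) = 0.5247

52.5%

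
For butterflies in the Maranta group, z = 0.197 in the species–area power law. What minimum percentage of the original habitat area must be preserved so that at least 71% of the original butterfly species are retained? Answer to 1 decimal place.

Need (A_new/A_old)^0.197 = 0.71, so A_new/A_old = 0.71^(1/0.197) = 0.71^5.076
ln(A_new/A_old) = ln 0.71 / 0.197 = -0.3425 / 0.197 = -1.7385
A_new/A_old = e^-1.7385 ≈ 0.1758

17.6%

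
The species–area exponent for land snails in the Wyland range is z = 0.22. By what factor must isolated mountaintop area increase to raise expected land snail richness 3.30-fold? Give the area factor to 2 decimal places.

(A₂/A₁)^0.22 = 3.3, so A₂/A₁ = 3.3^(1/0.22) = 3.3^4.545
ln(A₂/A₁) = ln 3.3 / 0.22 = 1.1939 / 0.22 = 5.4269
A₂/A₁ = e^5.4269 ≈ 227.4

227.45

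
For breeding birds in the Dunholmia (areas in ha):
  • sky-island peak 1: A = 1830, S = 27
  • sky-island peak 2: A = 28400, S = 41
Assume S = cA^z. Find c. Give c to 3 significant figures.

z = ln(S₂/S₁) / ln(A₂/A₁) = ln(41/27) / ln(28400/1830) = 0.4177 / 2.7421 = 0.1523
c = S₁ / A₁^z = 27 / 1830^0.1523 = 27 / 3.141 = 8.597

8.60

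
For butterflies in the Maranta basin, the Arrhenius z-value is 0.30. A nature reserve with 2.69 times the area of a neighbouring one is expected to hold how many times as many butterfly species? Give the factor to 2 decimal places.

S₂/S₁ = (A₂/A₁)^z = 2.69^0.3
ln(S₂/S₁) = 0.3 × ln 2.69 = 0.3 × 0.9895 = 0.2969
S₂/S₁ = e^0.2969 ≈ 1.346

1.35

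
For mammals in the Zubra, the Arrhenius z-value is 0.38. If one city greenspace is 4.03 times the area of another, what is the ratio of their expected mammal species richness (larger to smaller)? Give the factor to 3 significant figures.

1.70

S₂/S₁ = (A₂/A₁)^z = 4.03^0.38
ln(S₂/S₁) = 0.38 × ln 4.03 = 0.38 × 1.3938 = 0.5296
S₂/S₁ = e^0.5296 ≈ 1.698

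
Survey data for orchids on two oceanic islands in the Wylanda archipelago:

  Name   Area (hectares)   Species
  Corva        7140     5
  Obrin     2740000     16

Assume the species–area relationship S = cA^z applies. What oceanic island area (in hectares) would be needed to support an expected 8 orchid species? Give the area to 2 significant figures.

79000 hectares

z = ln(16/5) / ln(2740000/7140) = 1.1632 / 5.9500 = 0.1955
c = 5 / 7140^0.1955 = 5 / 5.667 = 0.8823
A = (8/0.8823)^(1/0.1955) ⇒ ln A = ln(9.067)/0.1955 = 11.2777
A = e^11.2777 ≈ 79042 hectares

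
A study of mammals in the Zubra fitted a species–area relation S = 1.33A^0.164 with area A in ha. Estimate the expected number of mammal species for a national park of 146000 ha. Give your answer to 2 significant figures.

S = 1.33 × 146000^0.164
ln S = ln 1.33 + 0.164 × ln 146000 = 0.2852 + 0.164 × 11.8914 = 2.2354
S = e^2.2354 ≈ 9.35

9.3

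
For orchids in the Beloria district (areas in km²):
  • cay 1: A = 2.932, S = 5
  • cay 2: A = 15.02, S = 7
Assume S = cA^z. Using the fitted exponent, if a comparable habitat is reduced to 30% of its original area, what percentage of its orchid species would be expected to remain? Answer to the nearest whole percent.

z = ln(7/5) / ln(15.02/2.932) = 0.3365 / 1.6337 = 0.2060
S_new/S_old = (A_new/A_old)^z = 0.3^0.2060 = exp(0.2060 × -1.2040) = 0.7804

78%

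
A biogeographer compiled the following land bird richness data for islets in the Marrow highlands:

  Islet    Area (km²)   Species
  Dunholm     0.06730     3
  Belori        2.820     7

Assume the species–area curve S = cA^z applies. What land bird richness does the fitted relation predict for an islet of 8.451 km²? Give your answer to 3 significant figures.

z = ln(7/3) / ln(2.82/0.0673) = 0.8473 / 3.7353 = 0.2268
c = 3 / 0.0673^0.2268 = 3 / 0.5422 = 5.533
S₃ = 5.533 × 8.451^0.2268 = 5.533 × 1.623 ≈ 8.979

8.98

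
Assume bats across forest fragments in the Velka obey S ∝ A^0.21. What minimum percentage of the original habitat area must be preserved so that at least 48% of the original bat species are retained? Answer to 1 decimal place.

Need (A_new/A_old)^0.21 = 0.48, so A_new/A_old = 0.48^(1/0.21) = 0.48^4.762
ln(A_new/A_old) = ln 0.48 / 0.21 = -0.7340 / 0.21 = -3.4951
A_new/A_old = e^-3.4951 ≈ 0.03035

3.0%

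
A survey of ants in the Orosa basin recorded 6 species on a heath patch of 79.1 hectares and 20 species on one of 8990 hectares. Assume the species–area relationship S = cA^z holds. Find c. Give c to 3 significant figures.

1.97

z = ln(S₂/S₁) / ln(A₂/A₁) = ln(20/6) / ln(8990/79.1) = 1.2040 / 4.7332 = 0.2544
c = S₁ / A₁^z = 6 / 79.1^0.2544 = 6 / 3.04 = 1.974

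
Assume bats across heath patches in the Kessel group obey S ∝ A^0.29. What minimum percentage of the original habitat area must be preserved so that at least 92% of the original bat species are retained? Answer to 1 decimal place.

Need (A_new/A_old)^0.29 = 0.92, so A_new/A_old = 0.92^(1/0.29) = 0.92^3.448
ln(A_new/A_old) = ln 0.92 / 0.29 = -0.0834 / 0.29 = -0.2875
A_new/A_old = e^-0.2875 ≈ 0.7501

75.0%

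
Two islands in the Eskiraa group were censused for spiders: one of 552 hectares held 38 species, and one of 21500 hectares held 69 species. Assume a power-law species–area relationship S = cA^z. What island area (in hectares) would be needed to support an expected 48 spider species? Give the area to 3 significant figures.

z = ln(69/38) / ln(21500/552) = 0.5965 / 3.6623 = 0.1629
c = 38 / 552^0.1629 = 38 / 2.797 = 13.59
A = (48/13.59)^(1/0.1629) ⇒ ln A = ln(3.532)/0.1629 = 7.7478
A = e^7.7478 ≈ 2316 hectares

2320 hectares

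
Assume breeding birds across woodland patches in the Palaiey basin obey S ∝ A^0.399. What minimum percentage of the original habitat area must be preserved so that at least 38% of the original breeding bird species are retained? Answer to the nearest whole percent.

9%

Need (A_new/A_old)^0.399 = 0.38, so A_new/A_old = 0.38^(1/0.399) = 0.38^2.506
ln(A_new/A_old) = ln 0.38 / 0.399 = -0.9676 / 0.399 = -2.4250
A_new/A_old = e^-2.4250 ≈ 0.08848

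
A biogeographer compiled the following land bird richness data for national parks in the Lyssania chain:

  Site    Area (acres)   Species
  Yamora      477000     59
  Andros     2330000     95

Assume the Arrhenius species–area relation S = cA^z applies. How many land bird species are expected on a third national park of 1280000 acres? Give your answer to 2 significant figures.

z = ln(95/59) / ln(2330000/477000) = 0.4763 / 1.5861 = 0.3003
c = 59 / 477000^0.3003 = 59 / 50.74 = 1.163
S₃ = 1.163 × 1280000^0.3003 = 1.163 × 68.25 ≈ 79.36

79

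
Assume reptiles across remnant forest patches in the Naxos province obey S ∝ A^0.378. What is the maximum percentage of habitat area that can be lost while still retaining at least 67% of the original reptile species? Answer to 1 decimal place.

Need (A_new/A_old)^0.378 = 0.67, so A_new/A_old = 0.67^(1/0.378) = 0.67^2.646
ln(A_new/A_old) = ln 0.67 / 0.378 = -0.4005 / 0.378 = -1.0595
A_new/A_old = e^-1.0595 ≈ 0.3466
Fraction that can be lost = 1 − 0.3466 = 0.6534

65.3%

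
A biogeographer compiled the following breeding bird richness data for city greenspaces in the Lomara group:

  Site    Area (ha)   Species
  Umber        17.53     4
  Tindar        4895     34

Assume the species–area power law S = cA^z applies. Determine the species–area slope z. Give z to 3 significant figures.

0.380

Taking logs: ln S = ln c + z ln A, so z = (ln S₂ − ln S₁)/(ln A₂ − ln A₁).
z = ln(34/4) / ln(4895/17.53) = ln(8.5) / ln(279.2) = 2.1401 / 5.6321 = 0.3800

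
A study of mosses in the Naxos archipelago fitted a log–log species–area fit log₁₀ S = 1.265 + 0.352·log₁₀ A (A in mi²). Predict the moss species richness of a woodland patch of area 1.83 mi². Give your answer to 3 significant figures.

22.8

S = 18.41 × 1.83^0.352
ln S = ln 18.41 + 0.352 × ln 1.83 = 2.9128 + 0.352 × 0.6043 = 3.1255
S = e^3.1255 ≈ 22.77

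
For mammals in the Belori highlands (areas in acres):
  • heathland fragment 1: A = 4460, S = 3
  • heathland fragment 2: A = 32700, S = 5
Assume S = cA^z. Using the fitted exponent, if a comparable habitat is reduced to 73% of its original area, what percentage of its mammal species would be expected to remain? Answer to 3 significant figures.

z = ln(5/3) / ln(32700/4460) = 0.5108 / 1.9922 = 0.2564
S_new/S_old = (A_new/A_old)^z = 0.73^0.2564 = exp(0.2564 × -0.3147) = 0.9225

92.2%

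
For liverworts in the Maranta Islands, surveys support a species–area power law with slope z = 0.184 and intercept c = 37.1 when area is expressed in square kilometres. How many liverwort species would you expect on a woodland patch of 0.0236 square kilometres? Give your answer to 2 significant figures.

S = 37.1 × 0.0236^0.184
ln S = ln 37.1 + 0.184 × ln 0.0236 = 3.6136 + 0.184 × -3.7465 = 2.9243
S = e^2.9243 ≈ 18.62

19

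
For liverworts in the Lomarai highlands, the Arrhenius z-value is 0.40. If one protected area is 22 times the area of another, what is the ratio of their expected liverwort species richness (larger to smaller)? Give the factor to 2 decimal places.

S₂/S₁ = (A₂/A₁)^z = 22^0.4
ln(S₂/S₁) = 0.4 × ln 22 = 0.4 × 3.0910 = 1.2364
S₂/S₁ = e^1.2364 ≈ 3.443

3.44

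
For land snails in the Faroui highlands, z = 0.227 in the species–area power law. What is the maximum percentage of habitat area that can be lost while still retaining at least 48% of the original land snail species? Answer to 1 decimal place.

96.1%

Need (A_new/A_old)^0.227 = 0.48, so A_new/A_old = 0.48^(1/0.227) = 0.48^4.405
ln(A_new/A_old) = ln 0.48 / 0.227 = -0.7340 / 0.227 = -3.2333
A_new/A_old = e^-3.2333 ≈ 0.03943
Fraction that can be lost = 1 − 0.03943 = 0.9606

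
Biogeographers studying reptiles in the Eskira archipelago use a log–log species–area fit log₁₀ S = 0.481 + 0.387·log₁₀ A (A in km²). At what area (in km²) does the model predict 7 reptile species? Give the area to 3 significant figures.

7 = 3.027 × A^0.387  ⇒  A^0.387 = 7/3.027 = 2.313
ln A = ln(2.313) / 0.387 = 0.8384 / 0.387 = 2.1663
A = e^2.1663 ≈ 8.726 km²

8.73 km²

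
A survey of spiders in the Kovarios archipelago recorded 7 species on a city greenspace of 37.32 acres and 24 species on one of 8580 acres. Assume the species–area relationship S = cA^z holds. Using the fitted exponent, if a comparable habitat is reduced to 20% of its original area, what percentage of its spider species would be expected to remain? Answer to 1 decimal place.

69.4%

z = ln(24/7) / ln(8580/37.32) = 1.2321 / 5.4377 = 0.2266
S_new/S_old = (A_new/A_old)^z = 0.2^0.2266 = exp(0.2266 × -1.6094) = 0.6944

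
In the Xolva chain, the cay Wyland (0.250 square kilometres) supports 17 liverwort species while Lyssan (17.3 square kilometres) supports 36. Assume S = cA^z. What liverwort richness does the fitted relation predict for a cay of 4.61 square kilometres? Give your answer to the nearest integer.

z = ln(36/17) / ln(17.3/0.25) = 0.7503 / 4.2370 = 0.1771
c = 17 / 0.25^0.1771 = 17 / 0.7823 = 21.73
S₃ = 21.73 × 4.61^0.1771 = 21.73 × 1.311 ≈ 28.48

28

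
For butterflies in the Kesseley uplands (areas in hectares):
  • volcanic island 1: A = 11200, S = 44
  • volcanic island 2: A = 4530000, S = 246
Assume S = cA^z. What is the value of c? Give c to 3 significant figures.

3.04

z = ln(S₂/S₁) / ln(A₂/A₁) = ln(246/44) / ln(4530000/11200) = 1.7211 / 6.0026 = 0.2867
c = S₁ / A₁^z = 44 / 11200^0.2867 = 44 / 14.49 = 3.037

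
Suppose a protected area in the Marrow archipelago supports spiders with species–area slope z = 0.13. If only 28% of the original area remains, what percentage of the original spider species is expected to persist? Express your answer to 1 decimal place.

84.7%

S_new/S_old = (A_new/A_old)^z = 0.28^0.13
= exp(0.13 × ln 0.28) = exp(0.13 × -1.2730) = exp(-0.1655) ≈ 0.8475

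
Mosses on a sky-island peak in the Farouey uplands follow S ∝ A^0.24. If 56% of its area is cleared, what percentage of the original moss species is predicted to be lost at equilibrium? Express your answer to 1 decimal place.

S_new/S_old = (A_new/A_old)^z = 0.44^0.24
= exp(0.24 × ln 0.44) = exp(0.24 × -0.8210) = exp(-0.1970) ≈ 0.8212
Fraction lost = 1 − 0.8212 = 0.1788

17.9%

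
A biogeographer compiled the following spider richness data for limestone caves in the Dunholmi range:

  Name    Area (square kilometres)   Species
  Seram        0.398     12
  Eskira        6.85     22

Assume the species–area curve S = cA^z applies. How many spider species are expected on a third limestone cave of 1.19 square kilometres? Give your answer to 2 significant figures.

z = ln(22/12) / ln(6.85/0.398) = 0.6061 / 2.8456 = 0.2130
c = 12 / 0.398^0.2130 = 12 / 0.8218 = 14.6
S₃ = 14.6 × 1.19^0.2130 = 14.6 × 1.038 ≈ 15.15

15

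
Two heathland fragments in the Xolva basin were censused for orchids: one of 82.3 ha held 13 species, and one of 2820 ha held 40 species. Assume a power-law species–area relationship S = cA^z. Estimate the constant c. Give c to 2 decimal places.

z = ln(S₂/S₁) / ln(A₂/A₁) = ln(40/13) / ln(2820/82.3) = 1.1239 / 3.5341 = 0.3180
c = S₁ / A₁^z = 13 / 82.3^0.3180 = 13 / 4.066 = 3.197

3.20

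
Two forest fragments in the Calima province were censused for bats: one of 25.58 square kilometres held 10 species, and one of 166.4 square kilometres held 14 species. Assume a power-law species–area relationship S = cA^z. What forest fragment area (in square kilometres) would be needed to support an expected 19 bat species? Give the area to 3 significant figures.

z = ln(14/10) / ln(166.4/25.58) = 0.3365 / 1.8726 = 0.1797
c = 10 / 25.58^0.1797 = 10 / 1.791 = 5.585
A = (19/5.585)^(1/0.1797) ⇒ ln A = ln(3.402)/0.1797 = 6.8139
A = e^6.8139 ≈ 910.5 square kilometres

910 square kilometres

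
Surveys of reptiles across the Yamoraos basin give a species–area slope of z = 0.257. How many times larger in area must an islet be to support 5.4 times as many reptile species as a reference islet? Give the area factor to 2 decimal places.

(A₂/A₁)^0.257 = 5.4, so A₂/A₁ = 5.4^(1/0.257) = 5.4^3.891
ln(A₂/A₁) = ln 5.4 / 0.257 = 1.6864 / 0.257 = 6.5619
A₂/A₁ = e^6.5619 ≈ 707.6

707.59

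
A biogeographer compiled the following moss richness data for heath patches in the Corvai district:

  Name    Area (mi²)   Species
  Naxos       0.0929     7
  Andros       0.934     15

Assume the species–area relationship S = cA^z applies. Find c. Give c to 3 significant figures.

15.3

z = ln(S₂/S₁) / ln(A₂/A₁) = ln(15/7) / ln(0.934/0.0929) = 0.7621 / 2.3080 = 0.3302
c = S₁ / A₁^z = 7 / 0.0929^0.3302 = 7 / 0.4563 = 15.34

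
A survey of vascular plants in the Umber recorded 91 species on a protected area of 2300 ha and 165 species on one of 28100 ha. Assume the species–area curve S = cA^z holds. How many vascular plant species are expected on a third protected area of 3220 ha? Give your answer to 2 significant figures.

99

z = ln(165/91) / ln(28100/2300) = 0.5951 / 2.5029 = 0.2378
c = 91 / 2300^0.2378 = 91 / 6.299 = 14.45
S₃ = 14.45 × 3220^0.2378 = 14.45 × 6.824 ≈ 98.58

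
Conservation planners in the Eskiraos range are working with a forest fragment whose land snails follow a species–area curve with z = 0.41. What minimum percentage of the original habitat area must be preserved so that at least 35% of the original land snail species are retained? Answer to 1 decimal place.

7.7%

Need (A_new/A_old)^0.41 = 0.35, so A_new/A_old = 0.35^(1/0.41) = 0.35^2.439
ln(A_new/A_old) = ln 0.35 / 0.41 = -1.0498 / 0.41 = -2.5605
A_new/A_old = e^-2.5605 ≈ 0.07726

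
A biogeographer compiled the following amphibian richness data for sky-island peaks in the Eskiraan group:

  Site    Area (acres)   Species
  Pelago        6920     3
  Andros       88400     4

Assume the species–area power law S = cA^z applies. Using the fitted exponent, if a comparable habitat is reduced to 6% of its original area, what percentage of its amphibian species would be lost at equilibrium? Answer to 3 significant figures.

z = ln(4/3) / ln(88400/6920) = 0.2877 / 2.5475 = 0.1129
S_new/S_old = (A_new/A_old)^z = 0.06^0.1129 = exp(0.1129 × -2.8134) = 0.7278
Fraction lost = 1 − 0.7278 = 0.2722

27.2%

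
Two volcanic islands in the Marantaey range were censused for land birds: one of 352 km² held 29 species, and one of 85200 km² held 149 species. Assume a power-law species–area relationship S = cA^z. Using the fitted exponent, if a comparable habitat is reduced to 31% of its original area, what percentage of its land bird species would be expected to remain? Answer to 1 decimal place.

70.5%

z = ln(149/29) / ln(85200/352) = 1.6367 / 5.4891 = 0.2982
S_new/S_old = (A_new/A_old)^z = 0.31^0.2982 = exp(0.2982 × -1.1712) = 0.7053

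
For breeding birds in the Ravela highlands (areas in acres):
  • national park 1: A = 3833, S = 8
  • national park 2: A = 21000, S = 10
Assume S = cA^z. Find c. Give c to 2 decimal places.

z = ln(S₂/S₁) / ln(A₂/A₁) = ln(10/8) / ln(21000/3833) = 0.2231 / 1.7009 = 0.1312
c = S₁ / A₁^z = 8 / 3833^0.1312 = 8 / 2.952 = 2.71

2.71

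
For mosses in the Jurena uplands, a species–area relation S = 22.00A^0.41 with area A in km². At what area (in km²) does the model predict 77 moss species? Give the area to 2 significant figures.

21 km²

77 = 22 × A^0.41  ⇒  A^0.41 = 77/22 = 3.5
ln A = ln(3.5) / 0.41 = 1.2528 / 0.41 = 3.0555
A = e^3.0555 ≈ 21.23 km²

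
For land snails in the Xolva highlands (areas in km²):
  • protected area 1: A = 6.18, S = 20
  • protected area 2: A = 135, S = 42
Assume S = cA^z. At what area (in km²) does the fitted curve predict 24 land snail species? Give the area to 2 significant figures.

13 km²

z = ln(42/20) / ln(135/6.18) = 0.7419 / 3.0840 = 0.2406
c = 20 / 6.18^0.2406 = 20 / 1.55 = 12.9
A = (24/12.9)^(1/0.2406) ⇒ ln A = ln(1.86)/0.2406 = 2.5792
A = e^2.5792 ≈ 13.19 km²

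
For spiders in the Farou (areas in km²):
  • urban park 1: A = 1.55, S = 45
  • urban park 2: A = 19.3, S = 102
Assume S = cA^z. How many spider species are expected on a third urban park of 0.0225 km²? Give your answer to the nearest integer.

z = ln(102/45) / ln(19.3/1.55) = 0.8183 / 2.5219 = 0.3245
c = 45 / 1.55^0.3245 = 45 / 1.153 = 39.03
S₃ = 39.03 × 0.0225^0.3245 = 39.03 × 0.2919 ≈ 11.4

11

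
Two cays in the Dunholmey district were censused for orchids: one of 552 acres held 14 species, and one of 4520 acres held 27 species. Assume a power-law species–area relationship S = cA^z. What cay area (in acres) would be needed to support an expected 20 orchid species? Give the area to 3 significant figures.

z = ln(27/14) / ln(4520/552) = 0.6568 / 2.1027 = 0.3123
c = 14 / 552^0.3123 = 14 / 7.185 = 1.948
A = (20/1.948)^(1/0.3123) ⇒ ln A = ln(10.26)/0.3123 = 7.4555
A = e^7.4555 ≈ 1729 acres

1730 acres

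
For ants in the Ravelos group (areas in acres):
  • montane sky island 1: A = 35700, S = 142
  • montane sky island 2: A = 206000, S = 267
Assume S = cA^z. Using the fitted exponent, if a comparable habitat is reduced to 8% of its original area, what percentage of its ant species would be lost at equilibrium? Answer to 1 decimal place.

59.7%

z = ln(267/142) / ln(206000/35700) = 0.6314 / 1.7527 = 0.3603
S_new/S_old = (A_new/A_old)^z = 0.08^0.3603 = exp(0.3603 × -2.5257) = 0.4026
Fraction lost = 1 − 0.4026 = 0.5974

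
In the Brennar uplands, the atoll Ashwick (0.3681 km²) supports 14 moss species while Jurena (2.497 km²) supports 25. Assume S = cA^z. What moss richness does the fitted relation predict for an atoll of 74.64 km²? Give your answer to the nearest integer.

70

z = ln(25/14) / ln(2.497/0.3681) = 0.5798 / 1.9145 = 0.3029
c = 14 / 0.3681^0.3029 = 14 / 0.7388 = 18.95
S₃ = 18.95 × 74.64^0.3029 = 18.95 × 3.692 ≈ 69.96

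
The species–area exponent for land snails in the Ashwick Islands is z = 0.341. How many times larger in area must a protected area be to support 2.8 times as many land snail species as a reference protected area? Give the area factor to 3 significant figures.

(A₂/A₁)^0.341 = 2.8, so A₂/A₁ = 2.8^(1/0.341) = 2.8^2.933
ln(A₂/A₁) = ln 2.8 / 0.341 = 1.0296 / 0.341 = 3.0194
A₂/A₁ = e^3.0194 ≈ 20.48

20.5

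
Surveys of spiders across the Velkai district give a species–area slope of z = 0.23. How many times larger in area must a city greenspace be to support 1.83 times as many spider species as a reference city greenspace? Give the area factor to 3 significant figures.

13.8

(A₂/A₁)^0.23 = 1.83, so A₂/A₁ = 1.83^(1/0.23) = 1.83^4.348
ln(A₂/A₁) = ln 1.83 / 0.23 = 0.6043 / 0.23 = 2.6275
A₂/A₁ = e^2.6275 ≈ 13.84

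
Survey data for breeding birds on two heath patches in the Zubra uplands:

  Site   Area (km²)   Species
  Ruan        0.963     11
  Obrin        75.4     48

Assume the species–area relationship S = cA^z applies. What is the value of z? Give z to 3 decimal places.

0.338

Taking logs: ln S = ln c + z ln A, so z = (ln S₂ − ln S₁)/(ln A₂ − ln A₁).
z = ln(48/11) / ln(75.4/0.963) = ln(4.364) / ln(78.3) = 1.4733 / 4.3605 = 0.3379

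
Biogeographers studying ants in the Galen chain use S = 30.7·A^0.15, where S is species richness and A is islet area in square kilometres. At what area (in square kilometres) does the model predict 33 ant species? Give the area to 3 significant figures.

1.62 square kilometres

33 = 30.7 × A^0.15  ⇒  A^0.15 = 33/30.7 = 1.075
ln A = ln(1.075) / 0.15 = 0.0722 / 0.15 = 0.4816
A = e^0.4816 ≈ 1.619 square kilometres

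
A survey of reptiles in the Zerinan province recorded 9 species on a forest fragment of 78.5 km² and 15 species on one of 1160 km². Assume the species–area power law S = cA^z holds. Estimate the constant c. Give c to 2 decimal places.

z = ln(S₂/S₁) / ln(A₂/A₁) = ln(15/9) / ln(1160/78.5) = 0.5108 / 2.6931 = 0.1897
c = S₁ / A₁^z = 9 / 78.5^0.1897 = 9 / 2.288 = 3.934

3.93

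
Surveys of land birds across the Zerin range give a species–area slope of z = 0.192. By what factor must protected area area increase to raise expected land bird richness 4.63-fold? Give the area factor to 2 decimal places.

2927.98

(A₂/A₁)^0.192 = 4.63, so A₂/A₁ = 4.63^(1/0.192) = 4.63^5.208
ln(A₂/A₁) = ln 4.63 / 0.192 = 1.5326 / 0.192 = 7.9821
A₂/A₁ = e^7.9821 ≈ 2928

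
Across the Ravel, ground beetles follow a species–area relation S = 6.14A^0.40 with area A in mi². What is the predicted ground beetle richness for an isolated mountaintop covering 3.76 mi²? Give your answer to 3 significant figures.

S = 6.14 × 3.76^0.4 = 6.14 × 1.699 ≈ 10.43

10.4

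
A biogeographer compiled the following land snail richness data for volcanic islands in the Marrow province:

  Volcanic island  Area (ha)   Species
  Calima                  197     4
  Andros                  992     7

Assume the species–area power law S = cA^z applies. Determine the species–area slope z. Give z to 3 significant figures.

Taking logs: ln S = ln c + z ln A, so z = (ln S₂ − ln S₁)/(ln A₂ − ln A₁).
z = ln(7/4) / ln(992/197) = ln(1.75) / ln(5.036) = 0.5596 / 1.6165 = 0.3462

0.346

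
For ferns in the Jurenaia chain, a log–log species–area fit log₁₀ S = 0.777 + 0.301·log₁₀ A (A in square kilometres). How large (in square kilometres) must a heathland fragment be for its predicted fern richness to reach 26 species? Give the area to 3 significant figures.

132 square kilometres

26 = 5.984 × A^0.301  ⇒  A^0.301 = 26/5.984 = 4.345
ln A = ln(4.345) / 0.301 = 1.4690 / 0.301 = 4.8804
A = e^4.8804 ≈ 131.7 square kilometres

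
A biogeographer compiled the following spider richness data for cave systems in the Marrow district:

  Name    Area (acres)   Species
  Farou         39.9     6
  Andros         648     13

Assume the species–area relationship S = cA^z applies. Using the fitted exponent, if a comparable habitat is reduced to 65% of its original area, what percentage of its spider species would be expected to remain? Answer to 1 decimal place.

z = ln(13/6) / ln(648/39.9) = 0.7732 / 2.7875 = 0.2774
S_new/S_old = (A_new/A_old)^z = 0.65^0.2774 = exp(0.2774 × -0.4308) = 0.8874

88.7%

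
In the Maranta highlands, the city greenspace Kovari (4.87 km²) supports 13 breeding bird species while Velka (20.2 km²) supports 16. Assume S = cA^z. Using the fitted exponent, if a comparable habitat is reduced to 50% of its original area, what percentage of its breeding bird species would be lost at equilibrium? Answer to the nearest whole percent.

10%

z = ln(16/13) / ln(20.2/4.87) = 0.2076 / 1.4226 = 0.1460
S_new/S_old = (A_new/A_old)^z = 0.5^0.1460 = exp(0.1460 × -0.6931) = 0.9038
Fraction lost = 1 − 0.9038 = 0.09622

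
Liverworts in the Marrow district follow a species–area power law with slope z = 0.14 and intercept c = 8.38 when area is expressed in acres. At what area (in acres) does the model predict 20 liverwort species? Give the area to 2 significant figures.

500 acres

20 = 8.38 × A^0.14  ⇒  A^0.14 = 20/8.38 = 2.387
ln A = ln(2.387) / 0.14 = 0.8699 / 0.14 = 6.2135
A = e^6.2135 ≈ 499.4 acres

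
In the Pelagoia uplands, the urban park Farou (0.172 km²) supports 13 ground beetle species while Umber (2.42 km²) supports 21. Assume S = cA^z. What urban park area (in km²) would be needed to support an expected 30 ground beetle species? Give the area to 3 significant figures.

z = ln(21/13) / ln(2.42/0.172) = 0.4796 / 2.6440 = 0.1814
c = 13 / 0.172^0.1814 = 13 / 0.7267 = 17.89
A = (30/17.89)^(1/0.1814) ⇒ ln A = ln(1.677)/0.1814 = 2.8502
A = e^2.8502 ≈ 17.29 km²

17.3 km²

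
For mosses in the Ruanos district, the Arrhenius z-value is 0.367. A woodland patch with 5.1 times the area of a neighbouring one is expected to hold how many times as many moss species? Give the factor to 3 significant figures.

S₂/S₁ = (A₂/A₁)^z = 5.1^0.367
ln(S₂/S₁) = 0.367 × ln 5.1 = 0.367 × 1.6292 = 0.5979
S₂/S₁ = e^0.5979 ≈ 1.818

1.82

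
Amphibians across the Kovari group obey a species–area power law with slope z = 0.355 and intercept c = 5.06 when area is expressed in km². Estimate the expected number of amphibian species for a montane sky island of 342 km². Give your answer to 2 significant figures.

S = 5.06 × 342^0.355
ln S = ln 5.06 + 0.355 × ln 342 = 1.6214 + 0.355 × 5.8348 = 3.6927
S = e^3.6927 ≈ 40.15

40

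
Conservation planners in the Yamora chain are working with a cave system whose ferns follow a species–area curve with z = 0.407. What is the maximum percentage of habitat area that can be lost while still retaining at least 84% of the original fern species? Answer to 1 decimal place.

Need (A_new/A_old)^0.407 = 0.84, so A_new/A_old = 0.84^(1/0.407) = 0.84^2.457
ln(A_new/A_old) = ln 0.84 / 0.407 = -0.1744 / 0.407 = -0.4284
A_new/A_old = e^-0.4284 ≈ 0.6516
Fraction that can be lost = 1 − 0.6516 = 0.3484

34.8%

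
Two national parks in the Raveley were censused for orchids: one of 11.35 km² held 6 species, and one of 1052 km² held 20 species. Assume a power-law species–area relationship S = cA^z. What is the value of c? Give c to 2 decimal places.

z = ln(S₂/S₁) / ln(A₂/A₁) = ln(20/6) / ln(1052/11.35) = 1.2040 / 4.5292 = 0.2658
c = S₁ / A₁^z = 6 / 11.35^0.2658 = 6 / 1.907 = 3.146

3.15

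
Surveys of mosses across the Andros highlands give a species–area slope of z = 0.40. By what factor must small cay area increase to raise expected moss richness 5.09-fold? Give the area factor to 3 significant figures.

58.5

(A₂/A₁)^0.4 = 5.09, so A₂/A₁ = 5.09^(1/0.4) = 5.09^2.5
ln(A₂/A₁) = ln 5.09 / 0.4 = 1.6273 / 0.4 = 4.0682
A₂/A₁ = e^4.0682 ≈ 58.45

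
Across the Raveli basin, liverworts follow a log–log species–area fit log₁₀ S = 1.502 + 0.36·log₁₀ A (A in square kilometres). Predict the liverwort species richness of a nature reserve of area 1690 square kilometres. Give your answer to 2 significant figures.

460

S = 31.77 × 1690^0.36 = 31.77 × 14.52 ≈ 461.4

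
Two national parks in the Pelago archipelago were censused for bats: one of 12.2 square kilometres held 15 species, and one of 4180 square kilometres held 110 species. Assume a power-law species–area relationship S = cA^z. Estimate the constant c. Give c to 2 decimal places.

z = ln(S₂/S₁) / ln(A₂/A₁) = ln(110/15) / ln(4180/12.2) = 1.9924 / 5.8366 = 0.3414
c = S₁ / A₁^z = 15 / 12.2^0.3414 = 15 / 2.349 = 6.386

6.39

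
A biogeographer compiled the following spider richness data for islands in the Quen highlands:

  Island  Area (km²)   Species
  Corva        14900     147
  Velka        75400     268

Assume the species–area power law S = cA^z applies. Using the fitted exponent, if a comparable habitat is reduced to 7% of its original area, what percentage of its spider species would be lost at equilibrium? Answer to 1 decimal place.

z = ln(268/147) / ln(75400/14900) = 0.6006 / 1.6214 = 0.3704
S_new/S_old = (A_new/A_old)^z = 0.07^0.3704 = exp(0.3704 × -2.6593) = 0.3735
Fraction lost = 1 − 0.3735 = 0.6265

62.7%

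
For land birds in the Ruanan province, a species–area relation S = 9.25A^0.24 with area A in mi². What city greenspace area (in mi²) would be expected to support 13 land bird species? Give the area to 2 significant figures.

13 = 9.25 × A^0.24  ⇒  A^0.24 = 13/9.25 = 1.405
ln A = ln(1.405) / 0.24 = 0.3403 / 0.24 = 1.4180
A = e^1.4180 ≈ 4.129 mi²

4.1 mi²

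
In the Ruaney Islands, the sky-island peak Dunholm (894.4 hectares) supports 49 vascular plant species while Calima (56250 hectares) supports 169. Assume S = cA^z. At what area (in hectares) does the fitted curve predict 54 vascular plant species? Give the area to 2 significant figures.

z = ln(169/49) / ln(56250/894.4) = 1.2381 / 4.1414 = 0.2990
c = 49 / 894.4^0.2990 = 49 / 7.627 = 6.424
A = (54/6.424)^(1/0.2990) ⇒ ln A = ln(8.405)/0.2990 = 7.1212
A = e^7.1212 ≈ 1238 hectares

1200 hectares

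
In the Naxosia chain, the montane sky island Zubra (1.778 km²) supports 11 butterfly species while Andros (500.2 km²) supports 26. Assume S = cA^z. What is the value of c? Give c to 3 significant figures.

10.1

z = ln(S₂/S₁) / ln(A₂/A₁) = ln(26/11) / ln(500.2/1.778) = 0.8602 / 5.6395 = 0.1525
c = S₁ / A₁^z = 11 / 1.778^0.1525 = 11 / 1.092 = 10.08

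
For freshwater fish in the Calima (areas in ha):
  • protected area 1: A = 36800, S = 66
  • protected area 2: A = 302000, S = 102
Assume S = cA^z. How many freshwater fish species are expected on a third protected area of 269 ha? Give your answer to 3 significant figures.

23.9

z = ln(102/66) / ln(302000/36800) = 0.4353 / 2.1049 = 0.2068
c = 66 / 36800^0.2068 = 66 / 8.795 = 7.504
S₃ = 7.504 × 269^0.2068 = 7.504 × 3.18 ≈ 23.87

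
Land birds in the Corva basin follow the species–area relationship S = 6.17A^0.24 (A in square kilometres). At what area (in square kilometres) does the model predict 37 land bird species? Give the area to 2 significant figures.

1700 square kilometres

37 = 6.17 × A^0.24  ⇒  A^0.24 = 37/6.17 = 5.997
ln A = ln(5.997) / 0.24 = 1.7912 / 0.24 = 7.4634
A = e^7.4634 ≈ 1743 square kilometres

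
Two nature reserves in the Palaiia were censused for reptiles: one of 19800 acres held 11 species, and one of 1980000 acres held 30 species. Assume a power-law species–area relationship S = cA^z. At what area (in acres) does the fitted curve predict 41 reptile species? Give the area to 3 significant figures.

8310000 acres

z = ln(30/11) / ln(1980000/19800) = 1.0033 / 4.6052 = 0.2179
c = 11 / 19800^0.2179 = 11 / 8.632 = 1.274
A = (41/1.274)^(1/0.2179) ⇒ ln A = ln(32.17)/0.2179 = 15.9324
A = e^15.9324 ≈ 8305358 acres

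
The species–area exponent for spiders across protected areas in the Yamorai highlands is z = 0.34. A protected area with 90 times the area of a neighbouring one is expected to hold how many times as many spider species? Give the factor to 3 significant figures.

S₂/S₁ = (A₂/A₁)^z = 90^0.34
ln(S₂/S₁) = 0.34 × ln 90 = 0.34 × 4.4998 = 1.5299
S₂/S₁ = e^1.5299 ≈ 4.618

4.62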